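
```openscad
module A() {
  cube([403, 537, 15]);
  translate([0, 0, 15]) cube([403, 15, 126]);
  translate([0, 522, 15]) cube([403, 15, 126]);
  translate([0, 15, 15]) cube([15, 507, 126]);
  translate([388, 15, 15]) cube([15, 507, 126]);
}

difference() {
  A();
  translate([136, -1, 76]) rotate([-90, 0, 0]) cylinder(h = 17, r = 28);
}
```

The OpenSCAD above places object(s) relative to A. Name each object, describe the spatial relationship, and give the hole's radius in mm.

The subtracted cylinder has r = 28 mm.

A is an open box. The open box has a circular hole through its front wall. The hole's radius is 28 mm.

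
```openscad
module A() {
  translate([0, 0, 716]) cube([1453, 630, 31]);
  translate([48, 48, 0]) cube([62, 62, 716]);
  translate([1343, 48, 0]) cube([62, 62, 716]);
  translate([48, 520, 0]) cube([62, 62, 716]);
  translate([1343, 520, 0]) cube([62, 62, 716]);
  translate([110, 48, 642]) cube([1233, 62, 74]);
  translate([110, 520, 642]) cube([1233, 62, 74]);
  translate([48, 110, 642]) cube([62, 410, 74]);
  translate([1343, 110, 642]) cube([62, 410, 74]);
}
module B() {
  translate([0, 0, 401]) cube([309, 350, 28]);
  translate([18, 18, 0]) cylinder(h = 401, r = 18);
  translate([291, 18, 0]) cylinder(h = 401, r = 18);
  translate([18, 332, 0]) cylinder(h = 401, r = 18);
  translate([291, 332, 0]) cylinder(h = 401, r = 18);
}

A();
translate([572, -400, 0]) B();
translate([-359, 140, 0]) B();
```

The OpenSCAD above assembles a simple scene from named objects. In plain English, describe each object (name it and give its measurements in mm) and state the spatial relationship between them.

A is a table with a 1453×630 mm rectangular top, 31 mm thick, top surface at z = 747 mm, supported by four 62×62 mm square legs, each inset 48 mm from the nearest pair of top edges, running from the floor. Four apron rails, 62 mm thick and 74 mm tall, run between adjacent legs with their top edges flush with the underside of the top and their outer faces flush with the legs' outer faces.

B is a four-legged stool. The seat is a 309×350×28 mm slab whose top surface is at z = 429 mm; four round legs, each 36 mm in diameter, run from the floor (z = 0) to the underside of the seat, each leg's axis is inset half a diameter from the nearest pair of seat edges (so the leg's bounding box is flush with the corner).

Two stools sit around the table at the −y, −x sides.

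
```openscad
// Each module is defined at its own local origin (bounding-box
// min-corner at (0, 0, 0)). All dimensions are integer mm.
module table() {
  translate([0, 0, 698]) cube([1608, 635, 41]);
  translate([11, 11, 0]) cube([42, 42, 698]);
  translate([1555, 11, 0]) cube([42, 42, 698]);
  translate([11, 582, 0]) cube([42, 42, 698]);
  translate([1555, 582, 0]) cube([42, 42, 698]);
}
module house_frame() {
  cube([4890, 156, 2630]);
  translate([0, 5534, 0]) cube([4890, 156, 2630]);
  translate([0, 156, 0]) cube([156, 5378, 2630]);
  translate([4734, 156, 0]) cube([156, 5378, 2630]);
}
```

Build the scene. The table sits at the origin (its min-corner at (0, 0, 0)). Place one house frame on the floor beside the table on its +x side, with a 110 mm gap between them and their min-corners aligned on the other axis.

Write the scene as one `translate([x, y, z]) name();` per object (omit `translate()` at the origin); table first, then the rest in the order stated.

table();
translate([1718, 0, 0]) house_frame();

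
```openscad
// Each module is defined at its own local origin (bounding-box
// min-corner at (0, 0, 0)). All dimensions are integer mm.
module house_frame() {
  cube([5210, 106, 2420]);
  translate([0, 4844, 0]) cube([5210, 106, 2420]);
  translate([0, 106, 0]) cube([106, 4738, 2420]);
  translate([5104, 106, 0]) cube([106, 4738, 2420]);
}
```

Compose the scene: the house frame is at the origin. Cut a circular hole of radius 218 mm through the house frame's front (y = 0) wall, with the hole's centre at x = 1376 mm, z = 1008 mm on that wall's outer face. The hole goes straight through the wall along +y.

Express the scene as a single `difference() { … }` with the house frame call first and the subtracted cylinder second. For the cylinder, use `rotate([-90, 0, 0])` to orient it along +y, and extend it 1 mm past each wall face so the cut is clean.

difference() {
  house_frame();
  translate([1376, -1, 1008]) rotate([-90, 0, 0]) cylinder(h = 108, r = 218);
}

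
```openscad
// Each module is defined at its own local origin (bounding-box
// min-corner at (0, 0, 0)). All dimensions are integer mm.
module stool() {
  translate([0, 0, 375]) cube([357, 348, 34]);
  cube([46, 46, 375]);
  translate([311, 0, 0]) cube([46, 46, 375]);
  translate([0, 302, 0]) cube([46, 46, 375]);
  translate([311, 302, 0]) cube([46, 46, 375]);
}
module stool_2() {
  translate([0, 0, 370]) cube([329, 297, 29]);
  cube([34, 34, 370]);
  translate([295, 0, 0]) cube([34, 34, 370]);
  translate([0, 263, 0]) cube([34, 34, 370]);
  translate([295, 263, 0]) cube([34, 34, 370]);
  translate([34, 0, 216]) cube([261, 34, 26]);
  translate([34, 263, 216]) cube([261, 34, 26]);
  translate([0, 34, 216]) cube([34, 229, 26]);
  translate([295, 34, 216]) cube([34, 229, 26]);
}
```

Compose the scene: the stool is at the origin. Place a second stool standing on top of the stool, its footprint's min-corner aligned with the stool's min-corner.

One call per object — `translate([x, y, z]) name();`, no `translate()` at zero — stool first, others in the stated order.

stool();
translate([0, 0, 409]) stool_2();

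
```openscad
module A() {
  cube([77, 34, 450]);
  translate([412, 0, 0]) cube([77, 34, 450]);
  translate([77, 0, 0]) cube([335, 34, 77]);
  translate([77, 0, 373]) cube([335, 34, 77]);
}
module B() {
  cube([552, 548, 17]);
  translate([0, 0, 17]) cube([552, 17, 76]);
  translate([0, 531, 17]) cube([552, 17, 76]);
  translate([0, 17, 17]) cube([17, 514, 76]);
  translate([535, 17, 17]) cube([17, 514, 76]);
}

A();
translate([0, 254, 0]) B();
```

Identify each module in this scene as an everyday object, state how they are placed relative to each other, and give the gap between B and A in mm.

A is a picture frame. B is an open box. The open box is on the floor beside the picture frame on its +y side. The gap between the open box and the picture frame is 220 mm.

The open box's nearest face is 220 mm from the picture frame's +y face.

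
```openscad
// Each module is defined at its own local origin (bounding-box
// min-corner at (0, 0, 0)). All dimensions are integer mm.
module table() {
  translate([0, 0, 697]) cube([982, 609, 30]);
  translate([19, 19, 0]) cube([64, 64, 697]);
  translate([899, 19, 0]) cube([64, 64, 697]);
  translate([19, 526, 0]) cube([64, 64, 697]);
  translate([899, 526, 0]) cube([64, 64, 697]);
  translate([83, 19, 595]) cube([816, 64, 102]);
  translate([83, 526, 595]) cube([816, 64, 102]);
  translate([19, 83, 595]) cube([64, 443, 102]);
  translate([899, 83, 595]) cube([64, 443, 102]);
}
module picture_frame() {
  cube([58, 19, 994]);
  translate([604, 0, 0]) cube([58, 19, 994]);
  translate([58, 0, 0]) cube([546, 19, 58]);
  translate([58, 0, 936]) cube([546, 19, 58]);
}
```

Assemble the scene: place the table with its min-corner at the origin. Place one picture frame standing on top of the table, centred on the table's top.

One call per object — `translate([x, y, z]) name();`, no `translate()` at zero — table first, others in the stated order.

table();
translate([160, 295, 727]) picture_frame();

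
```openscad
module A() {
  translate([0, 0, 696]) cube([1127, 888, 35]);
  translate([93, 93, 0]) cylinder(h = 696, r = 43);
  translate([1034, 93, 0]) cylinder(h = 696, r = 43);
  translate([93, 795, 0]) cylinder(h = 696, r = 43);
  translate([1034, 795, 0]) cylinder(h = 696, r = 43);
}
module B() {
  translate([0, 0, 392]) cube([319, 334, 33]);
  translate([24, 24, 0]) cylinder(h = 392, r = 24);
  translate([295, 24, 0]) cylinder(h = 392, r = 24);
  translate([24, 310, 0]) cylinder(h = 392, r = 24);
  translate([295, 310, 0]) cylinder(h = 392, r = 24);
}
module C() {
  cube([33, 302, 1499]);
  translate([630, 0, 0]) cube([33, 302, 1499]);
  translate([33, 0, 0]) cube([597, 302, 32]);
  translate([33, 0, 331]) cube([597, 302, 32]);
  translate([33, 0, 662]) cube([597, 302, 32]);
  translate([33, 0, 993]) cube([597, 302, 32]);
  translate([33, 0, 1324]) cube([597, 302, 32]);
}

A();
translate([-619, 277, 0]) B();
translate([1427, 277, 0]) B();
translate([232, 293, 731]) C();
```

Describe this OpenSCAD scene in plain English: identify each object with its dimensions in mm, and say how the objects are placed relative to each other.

A is a table with a 1127×888 mm rectangular top, 35 mm thick, top surface at z = 731 mm, supported by four round legs of 86 mm diameter, each leg's bounding box inset 50 mm from the nearest pair of top edges, running from the floor.

B is a four-legged stool. The seat is a 319×334×33 mm slab whose top surface is at z = 425 mm; four round legs, each 48 mm in diameter, run from the floor (z = 0) to the underside of the seat, each leg's axis is inset half a diameter from the nearest pair of seat edges (so the leg's bounding box is flush with the corner).

C is a bookshelf 663 mm wide overall, 302 mm deep and 1499 mm tall. The two sides are 33 mm thick vertical panels. 5 horizontal shelves of 32 mm thickness span between the inner faces of the sides; the lowest shelf sits on the floor and shelves are stacked with a clear vertical gap of 299 mm between each pair.

Two stools sit around the table at the −x, +x sides. The bookshelf is on top of the table, centred.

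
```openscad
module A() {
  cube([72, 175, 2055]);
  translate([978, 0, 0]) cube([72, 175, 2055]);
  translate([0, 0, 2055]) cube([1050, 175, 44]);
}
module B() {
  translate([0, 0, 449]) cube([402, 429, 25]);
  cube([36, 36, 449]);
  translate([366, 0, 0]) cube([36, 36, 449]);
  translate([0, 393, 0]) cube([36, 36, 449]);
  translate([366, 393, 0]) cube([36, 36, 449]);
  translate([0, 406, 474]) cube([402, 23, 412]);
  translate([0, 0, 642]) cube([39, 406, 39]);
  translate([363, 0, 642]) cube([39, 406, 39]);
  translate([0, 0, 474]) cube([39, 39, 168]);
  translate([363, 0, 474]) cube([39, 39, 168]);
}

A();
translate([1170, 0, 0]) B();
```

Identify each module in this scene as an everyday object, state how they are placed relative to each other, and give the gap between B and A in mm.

The chair's nearest face is 120 mm from the door frame's +x face.

A is a door frame. B is a chair. The chair is on the floor beside the door frame on its +x side. The gap between the chair and the door frame is 120 mm.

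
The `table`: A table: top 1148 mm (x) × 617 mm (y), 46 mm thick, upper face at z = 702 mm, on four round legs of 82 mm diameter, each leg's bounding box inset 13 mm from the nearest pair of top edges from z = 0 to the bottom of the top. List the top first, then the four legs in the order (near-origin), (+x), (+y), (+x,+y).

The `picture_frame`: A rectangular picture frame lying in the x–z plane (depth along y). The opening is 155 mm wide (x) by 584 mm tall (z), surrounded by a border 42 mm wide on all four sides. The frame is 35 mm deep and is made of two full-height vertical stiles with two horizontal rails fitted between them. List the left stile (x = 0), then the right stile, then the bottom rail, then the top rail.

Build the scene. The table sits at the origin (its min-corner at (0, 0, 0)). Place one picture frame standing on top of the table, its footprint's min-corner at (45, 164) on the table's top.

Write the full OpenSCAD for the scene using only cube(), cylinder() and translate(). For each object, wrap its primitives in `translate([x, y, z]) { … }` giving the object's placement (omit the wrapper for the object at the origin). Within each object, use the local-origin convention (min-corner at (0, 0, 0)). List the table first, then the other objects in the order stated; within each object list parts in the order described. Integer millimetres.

translate([0, 0, 656]) cube([1148, 617, 46]);
translate([54, 54, 0]) cylinder(h = 656, r = 41);
translate([1094, 54, 0]) cylinder(h = 656, r = 41);
translate([54, 563, 0]) cylinder(h = 656, r = 41);
translate([1094, 563, 0]) cylinder(h = 656, r = 41);
translate([45, 164, 702]) {
  cube([42, 35, 668]);
  translate([197, 0, 0]) cube([42, 35, 668]);
  translate([42, 0, 0]) cube([155, 35, 42]);
  translate([42, 0, 626]) cube([155, 35, 42]);
}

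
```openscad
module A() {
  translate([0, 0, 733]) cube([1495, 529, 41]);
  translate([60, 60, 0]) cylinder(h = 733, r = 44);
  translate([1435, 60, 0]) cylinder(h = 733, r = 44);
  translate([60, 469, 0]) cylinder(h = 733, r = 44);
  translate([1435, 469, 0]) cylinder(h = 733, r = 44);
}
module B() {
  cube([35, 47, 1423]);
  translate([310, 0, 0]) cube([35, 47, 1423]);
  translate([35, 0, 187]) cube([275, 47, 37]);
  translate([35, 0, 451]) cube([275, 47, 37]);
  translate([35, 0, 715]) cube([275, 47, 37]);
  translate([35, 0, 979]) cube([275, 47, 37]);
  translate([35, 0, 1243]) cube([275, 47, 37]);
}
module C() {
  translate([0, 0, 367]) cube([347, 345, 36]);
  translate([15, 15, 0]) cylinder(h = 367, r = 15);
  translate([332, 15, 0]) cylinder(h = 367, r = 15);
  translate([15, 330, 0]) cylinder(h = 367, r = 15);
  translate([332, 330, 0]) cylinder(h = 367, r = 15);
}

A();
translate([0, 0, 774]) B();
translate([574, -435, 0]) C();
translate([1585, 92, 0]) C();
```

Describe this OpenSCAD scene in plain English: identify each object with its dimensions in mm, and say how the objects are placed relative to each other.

A is a rectangular dining table. The top is 1495×529×41 mm with its upper surface at z = 774 mm. It stands on four round legs of 88 mm diameter, each leg's bounding box inset 16 mm from the nearest pair of top edges, running from the floor to the underside of the top.

B is a wooden ladder with two side rails of 35×47 mm section and 1423 mm height, set 345 mm apart overall. Between them run 5 rectangular rungs (47 mm deep, 37 mm thick), front faces flush with the rails' −y face. The bottom of the first rung is 187 mm above the floor and each subsequent rung is 264 mm higher than the one below.

C is a simple wooden stool: a rectangular seat 347 mm (x) by 345 mm (y), 36 mm thick, top face at z = 403 mm, on four round legs, each 30 mm in diameter. The legs rest on z = 0, each leg's axis is inset half a diameter from the nearest pair of seat edges (so the leg's bounding box is flush with the corner).

The ladder is on top of the table. Two stools sit around the table at the −y, +x sides.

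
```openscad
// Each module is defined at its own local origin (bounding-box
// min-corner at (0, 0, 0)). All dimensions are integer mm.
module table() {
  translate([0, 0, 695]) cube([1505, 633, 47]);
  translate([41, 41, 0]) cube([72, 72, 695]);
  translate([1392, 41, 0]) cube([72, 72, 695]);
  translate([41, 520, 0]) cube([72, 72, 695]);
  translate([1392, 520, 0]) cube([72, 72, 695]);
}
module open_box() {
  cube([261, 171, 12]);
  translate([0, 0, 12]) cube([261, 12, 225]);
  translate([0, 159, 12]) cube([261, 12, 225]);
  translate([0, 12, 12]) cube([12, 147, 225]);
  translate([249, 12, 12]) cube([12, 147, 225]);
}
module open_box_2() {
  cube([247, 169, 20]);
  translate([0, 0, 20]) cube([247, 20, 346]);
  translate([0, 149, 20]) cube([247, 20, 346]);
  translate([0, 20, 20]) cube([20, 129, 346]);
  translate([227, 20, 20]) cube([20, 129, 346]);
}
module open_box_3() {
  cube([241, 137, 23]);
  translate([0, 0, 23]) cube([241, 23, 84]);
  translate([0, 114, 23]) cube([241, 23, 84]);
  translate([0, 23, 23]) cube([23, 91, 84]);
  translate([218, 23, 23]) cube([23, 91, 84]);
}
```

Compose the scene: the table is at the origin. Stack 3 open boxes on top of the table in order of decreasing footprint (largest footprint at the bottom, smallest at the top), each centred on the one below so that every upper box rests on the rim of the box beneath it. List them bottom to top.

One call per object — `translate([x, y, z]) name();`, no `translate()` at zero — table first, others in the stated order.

table();
translate([622, 231, 742]) open_box();
translate([629, 232, 979]) open_box_2();
translate([632, 248, 1345]) open_box_3();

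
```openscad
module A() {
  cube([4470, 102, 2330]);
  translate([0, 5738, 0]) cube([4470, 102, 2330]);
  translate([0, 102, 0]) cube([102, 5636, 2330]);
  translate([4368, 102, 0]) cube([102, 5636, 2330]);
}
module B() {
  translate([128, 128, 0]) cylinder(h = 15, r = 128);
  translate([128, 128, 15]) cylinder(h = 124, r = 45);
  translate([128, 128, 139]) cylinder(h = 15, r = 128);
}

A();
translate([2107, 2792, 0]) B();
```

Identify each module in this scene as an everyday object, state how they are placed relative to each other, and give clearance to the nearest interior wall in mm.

Clearances: x = 2005, y = 2690; minimum 2005 mm.

A is a house frame. B is a spool. The spool sits inside the house frame, centred. The clearance to the nearest interior wall is 2005 mm.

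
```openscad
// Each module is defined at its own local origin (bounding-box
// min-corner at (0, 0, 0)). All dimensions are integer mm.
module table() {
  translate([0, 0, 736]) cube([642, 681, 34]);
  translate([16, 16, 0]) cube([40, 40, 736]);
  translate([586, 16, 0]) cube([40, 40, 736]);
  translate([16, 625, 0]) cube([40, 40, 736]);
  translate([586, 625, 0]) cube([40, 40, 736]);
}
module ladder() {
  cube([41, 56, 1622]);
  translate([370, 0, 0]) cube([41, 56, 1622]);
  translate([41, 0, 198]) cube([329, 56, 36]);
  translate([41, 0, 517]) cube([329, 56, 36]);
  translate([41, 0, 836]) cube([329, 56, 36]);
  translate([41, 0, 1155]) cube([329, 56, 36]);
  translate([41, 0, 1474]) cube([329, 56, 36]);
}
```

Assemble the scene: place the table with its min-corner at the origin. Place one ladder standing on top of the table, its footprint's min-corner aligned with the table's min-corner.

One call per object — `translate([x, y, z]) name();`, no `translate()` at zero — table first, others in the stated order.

table();
translate([0, 0, 770]) ladder();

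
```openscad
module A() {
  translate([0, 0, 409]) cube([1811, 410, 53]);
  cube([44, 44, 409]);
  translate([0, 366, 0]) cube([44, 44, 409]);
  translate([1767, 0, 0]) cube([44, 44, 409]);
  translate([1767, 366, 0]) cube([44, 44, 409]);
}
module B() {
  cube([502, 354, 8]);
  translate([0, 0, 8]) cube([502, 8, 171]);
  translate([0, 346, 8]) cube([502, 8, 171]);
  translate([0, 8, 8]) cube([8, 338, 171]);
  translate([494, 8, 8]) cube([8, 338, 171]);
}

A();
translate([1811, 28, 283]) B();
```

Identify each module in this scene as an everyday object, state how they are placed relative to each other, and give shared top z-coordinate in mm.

A is a bench. B is an open box. The open box is beside the bench with their tops flush at z = 462. The shared top z-coordinate is 462 mm.

Both tops at z = 462 mm.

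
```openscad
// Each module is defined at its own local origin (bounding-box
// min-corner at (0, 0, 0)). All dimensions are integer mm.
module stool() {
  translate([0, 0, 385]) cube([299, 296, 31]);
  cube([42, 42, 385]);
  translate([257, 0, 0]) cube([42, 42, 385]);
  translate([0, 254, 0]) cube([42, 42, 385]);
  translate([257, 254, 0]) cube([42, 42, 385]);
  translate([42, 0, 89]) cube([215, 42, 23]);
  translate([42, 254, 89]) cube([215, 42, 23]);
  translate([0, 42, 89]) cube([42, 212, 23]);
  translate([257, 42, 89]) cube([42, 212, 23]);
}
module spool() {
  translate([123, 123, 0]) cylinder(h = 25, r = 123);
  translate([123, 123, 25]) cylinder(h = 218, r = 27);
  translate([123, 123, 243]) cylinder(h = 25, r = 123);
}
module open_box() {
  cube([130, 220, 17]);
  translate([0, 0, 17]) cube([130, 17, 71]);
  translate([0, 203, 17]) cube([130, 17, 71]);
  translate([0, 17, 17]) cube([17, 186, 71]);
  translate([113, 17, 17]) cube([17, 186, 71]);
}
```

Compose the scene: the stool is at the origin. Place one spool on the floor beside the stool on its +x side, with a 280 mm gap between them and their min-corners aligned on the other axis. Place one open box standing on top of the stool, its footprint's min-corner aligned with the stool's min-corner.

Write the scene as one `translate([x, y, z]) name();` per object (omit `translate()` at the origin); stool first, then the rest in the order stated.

stool();
translate([579, 0, 0]) spool();
translate([0, 0, 416]) open_box();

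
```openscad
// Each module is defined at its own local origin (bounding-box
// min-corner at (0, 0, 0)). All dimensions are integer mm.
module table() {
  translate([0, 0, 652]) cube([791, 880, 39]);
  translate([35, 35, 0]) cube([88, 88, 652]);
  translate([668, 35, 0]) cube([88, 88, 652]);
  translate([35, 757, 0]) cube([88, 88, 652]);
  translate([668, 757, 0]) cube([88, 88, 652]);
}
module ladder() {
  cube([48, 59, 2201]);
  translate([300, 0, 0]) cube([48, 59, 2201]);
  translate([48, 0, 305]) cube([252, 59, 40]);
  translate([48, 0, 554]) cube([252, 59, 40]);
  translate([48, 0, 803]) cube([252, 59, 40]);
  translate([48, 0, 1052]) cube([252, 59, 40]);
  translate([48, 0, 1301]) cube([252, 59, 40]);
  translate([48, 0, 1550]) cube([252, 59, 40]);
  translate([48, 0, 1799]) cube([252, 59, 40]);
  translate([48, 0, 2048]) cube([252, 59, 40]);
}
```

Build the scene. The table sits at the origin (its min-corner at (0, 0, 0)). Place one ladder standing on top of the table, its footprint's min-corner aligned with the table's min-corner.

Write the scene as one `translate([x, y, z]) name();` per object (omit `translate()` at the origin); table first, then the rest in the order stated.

table();
translate([0, 0, 691]) ladder();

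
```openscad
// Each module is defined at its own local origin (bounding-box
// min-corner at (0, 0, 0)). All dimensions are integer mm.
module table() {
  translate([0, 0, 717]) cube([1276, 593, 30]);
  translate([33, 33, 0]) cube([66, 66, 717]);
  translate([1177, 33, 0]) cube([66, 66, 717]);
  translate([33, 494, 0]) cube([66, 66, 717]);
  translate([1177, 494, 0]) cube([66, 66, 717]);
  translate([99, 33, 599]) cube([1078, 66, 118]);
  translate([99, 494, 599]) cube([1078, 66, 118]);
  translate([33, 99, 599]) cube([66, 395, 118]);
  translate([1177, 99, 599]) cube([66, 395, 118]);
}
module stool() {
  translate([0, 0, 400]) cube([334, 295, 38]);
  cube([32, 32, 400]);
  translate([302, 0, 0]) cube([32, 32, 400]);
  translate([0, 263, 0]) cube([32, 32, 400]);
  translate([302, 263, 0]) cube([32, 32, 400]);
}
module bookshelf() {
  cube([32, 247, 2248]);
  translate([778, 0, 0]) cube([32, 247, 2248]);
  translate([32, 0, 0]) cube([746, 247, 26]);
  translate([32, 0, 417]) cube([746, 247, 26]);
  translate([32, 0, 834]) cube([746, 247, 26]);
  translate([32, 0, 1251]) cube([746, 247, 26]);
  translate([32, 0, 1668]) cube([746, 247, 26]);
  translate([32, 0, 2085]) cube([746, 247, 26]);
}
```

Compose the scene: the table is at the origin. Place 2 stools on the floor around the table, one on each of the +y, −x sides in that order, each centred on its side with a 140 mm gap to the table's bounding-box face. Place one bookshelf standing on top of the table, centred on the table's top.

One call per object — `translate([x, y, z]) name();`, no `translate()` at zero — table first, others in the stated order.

table();
translate([471, 733, 0]) stool();
translate([-474, 149, 0]) stool();
translate([233, 173, 747]) bookshelf();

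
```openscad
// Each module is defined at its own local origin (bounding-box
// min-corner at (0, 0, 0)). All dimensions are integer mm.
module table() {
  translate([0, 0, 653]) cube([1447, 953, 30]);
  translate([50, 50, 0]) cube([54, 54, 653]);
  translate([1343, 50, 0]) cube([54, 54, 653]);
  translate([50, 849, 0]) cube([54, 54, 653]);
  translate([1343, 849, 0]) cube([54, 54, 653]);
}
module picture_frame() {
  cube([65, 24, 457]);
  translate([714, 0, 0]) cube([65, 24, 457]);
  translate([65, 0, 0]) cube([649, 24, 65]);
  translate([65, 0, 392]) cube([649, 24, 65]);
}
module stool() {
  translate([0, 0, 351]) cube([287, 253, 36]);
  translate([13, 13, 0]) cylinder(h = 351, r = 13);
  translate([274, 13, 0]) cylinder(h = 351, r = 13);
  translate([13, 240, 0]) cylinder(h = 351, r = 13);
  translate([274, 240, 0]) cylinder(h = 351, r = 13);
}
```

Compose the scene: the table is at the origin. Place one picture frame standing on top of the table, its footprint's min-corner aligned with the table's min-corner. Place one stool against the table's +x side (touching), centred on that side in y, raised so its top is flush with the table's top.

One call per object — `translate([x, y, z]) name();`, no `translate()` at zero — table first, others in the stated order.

table();
translate([0, 0, 683]) picture_frame();
translate([1447, 350, 296]) stool();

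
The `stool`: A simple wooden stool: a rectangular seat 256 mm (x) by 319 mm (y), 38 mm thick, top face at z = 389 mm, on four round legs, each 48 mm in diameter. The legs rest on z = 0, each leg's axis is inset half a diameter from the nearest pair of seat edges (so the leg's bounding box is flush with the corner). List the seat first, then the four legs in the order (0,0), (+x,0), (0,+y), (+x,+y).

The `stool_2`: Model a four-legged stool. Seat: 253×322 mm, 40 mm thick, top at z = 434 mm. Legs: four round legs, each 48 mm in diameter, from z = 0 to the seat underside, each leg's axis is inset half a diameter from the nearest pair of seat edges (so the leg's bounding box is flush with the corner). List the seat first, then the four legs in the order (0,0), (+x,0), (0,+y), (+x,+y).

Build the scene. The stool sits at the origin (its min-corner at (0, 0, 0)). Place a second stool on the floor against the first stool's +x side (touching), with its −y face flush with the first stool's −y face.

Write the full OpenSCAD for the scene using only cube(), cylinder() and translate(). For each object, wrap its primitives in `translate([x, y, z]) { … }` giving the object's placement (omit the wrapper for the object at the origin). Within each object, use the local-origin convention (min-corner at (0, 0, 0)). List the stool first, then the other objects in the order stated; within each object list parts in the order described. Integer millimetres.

translate([0, 0, 351]) cube([256, 319, 38]);
translate([24, 24, 0]) cylinder(h = 351, r = 24);
translate([232, 24, 0]) cylinder(h = 351, r = 24);
translate([24, 295, 0]) cylinder(h = 351, r = 24);
translate([232, 295, 0]) cylinder(h = 351, r = 24);
translate([256, 0, 0]) {
  translate([0, 0, 394]) cube([253, 322, 40]);
  translate([24, 24, 0]) cylinder(h = 394, r = 24);
  translate([229, 24, 0]) cylinder(h = 394, r = 24);
  translate([24, 298, 0]) cylinder(h = 394, r = 24);
  translate([229, 298, 0]) cylinder(h = 394, r = 24);
}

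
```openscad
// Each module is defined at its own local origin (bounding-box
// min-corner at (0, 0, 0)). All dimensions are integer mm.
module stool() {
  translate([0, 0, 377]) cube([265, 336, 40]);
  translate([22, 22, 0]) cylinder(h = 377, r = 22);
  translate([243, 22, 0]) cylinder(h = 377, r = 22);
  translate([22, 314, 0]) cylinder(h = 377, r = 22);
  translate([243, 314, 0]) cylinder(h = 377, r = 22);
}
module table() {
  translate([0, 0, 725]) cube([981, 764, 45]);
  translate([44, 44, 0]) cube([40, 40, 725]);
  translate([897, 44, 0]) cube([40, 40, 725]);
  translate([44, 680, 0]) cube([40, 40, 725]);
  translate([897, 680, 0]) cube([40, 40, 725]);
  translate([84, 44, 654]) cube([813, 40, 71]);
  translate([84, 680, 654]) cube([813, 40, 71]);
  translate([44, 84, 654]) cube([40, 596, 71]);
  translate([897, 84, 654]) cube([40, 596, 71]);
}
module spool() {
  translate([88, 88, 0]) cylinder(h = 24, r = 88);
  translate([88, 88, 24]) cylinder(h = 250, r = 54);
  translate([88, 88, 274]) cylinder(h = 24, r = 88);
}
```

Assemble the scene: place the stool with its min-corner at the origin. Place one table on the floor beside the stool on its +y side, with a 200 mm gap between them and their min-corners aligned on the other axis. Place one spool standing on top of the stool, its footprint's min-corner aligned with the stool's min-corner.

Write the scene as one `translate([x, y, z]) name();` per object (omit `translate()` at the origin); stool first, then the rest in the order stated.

stool();
translate([0, 536, 0]) table();
translate([0, 0, 417]) spool();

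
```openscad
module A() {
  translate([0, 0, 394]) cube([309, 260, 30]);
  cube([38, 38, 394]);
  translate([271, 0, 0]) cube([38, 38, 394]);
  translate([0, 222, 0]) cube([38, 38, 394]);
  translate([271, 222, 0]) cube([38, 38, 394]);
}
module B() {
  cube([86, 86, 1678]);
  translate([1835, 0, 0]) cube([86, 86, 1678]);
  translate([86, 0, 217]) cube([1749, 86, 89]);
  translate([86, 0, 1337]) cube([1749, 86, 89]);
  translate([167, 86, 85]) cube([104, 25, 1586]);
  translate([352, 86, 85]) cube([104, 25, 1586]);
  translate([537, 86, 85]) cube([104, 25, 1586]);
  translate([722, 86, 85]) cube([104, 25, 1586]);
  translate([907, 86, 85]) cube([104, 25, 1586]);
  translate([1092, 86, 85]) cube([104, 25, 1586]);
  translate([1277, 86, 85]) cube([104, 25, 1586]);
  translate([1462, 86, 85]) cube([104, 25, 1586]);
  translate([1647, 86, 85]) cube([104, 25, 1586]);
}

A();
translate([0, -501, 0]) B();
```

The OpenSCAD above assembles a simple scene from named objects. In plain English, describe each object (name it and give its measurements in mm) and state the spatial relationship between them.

A is a four-legged stool. The seat is 309×260 mm, 30 mm thick, top at z = 424 mm. It stands on four square legs, each 38×38 mm in cross-section, from z = 0 to the seat underside, each flush with a corner of the seat.

B is a fence section. Two 86×86 mm posts, 1678 mm tall, stand on the floor with a clear span of 1749 mm between their inner faces. Two horizontal rails of 86×89 mm section span the gap between the posts with their undersides at z = 217 mm and z = 1337 mm, flush with the posts' −y face. 9 pickets, each 104 mm wide, 25 mm thick and 1586 mm tall, are fixed to the +y face of the rails with their bottoms at z = 85 mm, evenly spaced across the span with equal gaps (rounded down to the nearest mm) at the −x end and between each pair — any rounding remainder accumulates at the +x end.

The fence section is on the floor beside the stool on its −y side.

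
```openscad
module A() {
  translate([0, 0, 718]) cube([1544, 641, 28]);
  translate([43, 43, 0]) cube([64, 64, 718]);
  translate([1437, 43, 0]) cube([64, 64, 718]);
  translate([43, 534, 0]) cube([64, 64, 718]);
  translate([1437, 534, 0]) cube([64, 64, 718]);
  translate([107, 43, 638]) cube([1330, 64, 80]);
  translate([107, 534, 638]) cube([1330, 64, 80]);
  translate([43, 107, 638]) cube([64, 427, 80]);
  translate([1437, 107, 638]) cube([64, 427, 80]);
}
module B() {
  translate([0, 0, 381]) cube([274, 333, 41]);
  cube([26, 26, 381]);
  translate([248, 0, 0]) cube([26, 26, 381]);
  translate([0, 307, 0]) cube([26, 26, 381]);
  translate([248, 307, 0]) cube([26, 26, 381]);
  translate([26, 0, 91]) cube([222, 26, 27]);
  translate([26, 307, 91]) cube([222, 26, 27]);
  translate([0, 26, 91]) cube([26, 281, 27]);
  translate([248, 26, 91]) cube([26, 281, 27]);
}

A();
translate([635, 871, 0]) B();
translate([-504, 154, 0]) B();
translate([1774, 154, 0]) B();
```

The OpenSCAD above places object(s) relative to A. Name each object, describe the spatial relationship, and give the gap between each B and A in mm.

Each stool's nearest face is 230 mm from the table's bounding box.

A is a table. B is a stool. Three stools sit around the table at the +y, −x, +x sides. The gap between each stool and the table is 230 mm.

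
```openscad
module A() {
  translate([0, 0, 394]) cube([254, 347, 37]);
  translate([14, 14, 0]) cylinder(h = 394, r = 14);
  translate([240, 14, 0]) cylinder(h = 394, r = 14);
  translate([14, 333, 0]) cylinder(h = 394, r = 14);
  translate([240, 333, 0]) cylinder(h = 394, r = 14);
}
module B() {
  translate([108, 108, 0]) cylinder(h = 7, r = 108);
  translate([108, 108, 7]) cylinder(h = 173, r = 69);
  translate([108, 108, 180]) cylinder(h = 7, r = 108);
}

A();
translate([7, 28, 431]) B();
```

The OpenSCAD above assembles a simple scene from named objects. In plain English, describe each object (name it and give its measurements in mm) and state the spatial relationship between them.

A is a four-legged stool. The seat is 254×347 mm, 37 mm thick, top at z = 431 mm. It stands on four round legs, each 28 mm in diameter, from z = 0 to the seat underside, each leg's axis is inset half a diameter from the nearest pair of seat edges (so the leg's bounding box is flush with the corner).

B is a spool: two coaxial disc flanges of radius 108 mm and thickness 7 mm, joined by a core cylinder of radius 69 mm and height 173 mm. The lower flange rests on z = 0 and the three cylinders share a vertical axis.

The spool is on top of the stool.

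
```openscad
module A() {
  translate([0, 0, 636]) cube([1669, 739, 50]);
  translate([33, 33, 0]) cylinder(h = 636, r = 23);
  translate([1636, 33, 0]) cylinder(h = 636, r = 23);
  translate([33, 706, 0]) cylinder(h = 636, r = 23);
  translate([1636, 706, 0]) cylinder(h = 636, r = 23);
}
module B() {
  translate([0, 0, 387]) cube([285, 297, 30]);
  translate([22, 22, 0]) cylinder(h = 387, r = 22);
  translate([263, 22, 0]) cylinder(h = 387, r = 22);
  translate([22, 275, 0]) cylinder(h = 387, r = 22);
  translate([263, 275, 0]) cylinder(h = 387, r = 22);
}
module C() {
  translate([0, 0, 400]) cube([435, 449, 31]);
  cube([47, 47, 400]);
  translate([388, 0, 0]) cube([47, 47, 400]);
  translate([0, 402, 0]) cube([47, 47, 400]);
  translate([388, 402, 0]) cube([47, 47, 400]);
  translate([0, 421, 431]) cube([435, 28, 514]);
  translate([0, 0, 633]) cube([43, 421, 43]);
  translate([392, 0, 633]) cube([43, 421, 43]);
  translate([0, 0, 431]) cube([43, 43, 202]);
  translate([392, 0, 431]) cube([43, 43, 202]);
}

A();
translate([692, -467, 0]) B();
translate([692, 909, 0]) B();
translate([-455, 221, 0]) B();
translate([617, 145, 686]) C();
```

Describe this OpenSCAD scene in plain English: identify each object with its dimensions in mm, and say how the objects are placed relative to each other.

A is a rectangular dining table. The top is 1669×739×50 mm with its upper surface at z = 686 mm. It stands on four round legs of 46 mm diameter, each leg's bounding box inset 10 mm from the nearest pair of top edges, running from the floor to the underside of the top.

B is a four-legged stool. The seat is a 285×297×30 mm slab whose top surface is at z = 417 mm; four round legs, each 44 mm in diameter, run from the floor (z = 0) to the underside of the seat, each leg's axis is inset half a diameter from the nearest pair of seat edges (so the leg's bounding box is flush with the corner).

C is a chair: 435×449 mm seat, 31 mm thick, top at z = 431 mm, on four 47 mm square corner legs flush with the seat edges. A 28 mm thick backrest slab spans the full seat width, extending 514 mm above the seat top, its back face flush with the seat's +y edge. Two armrests of 43×43 mm section run along each side from the seat's front edge to the front of the backrest, top faces 245 mm above the seat top and outer faces flush with the seat's x-edges; a 43×43 mm post under the front of each armrest stands on the seat at the front corner.

Three stools sit around the table at the −y, +y, −x sides. The chair is on top of the table, centred.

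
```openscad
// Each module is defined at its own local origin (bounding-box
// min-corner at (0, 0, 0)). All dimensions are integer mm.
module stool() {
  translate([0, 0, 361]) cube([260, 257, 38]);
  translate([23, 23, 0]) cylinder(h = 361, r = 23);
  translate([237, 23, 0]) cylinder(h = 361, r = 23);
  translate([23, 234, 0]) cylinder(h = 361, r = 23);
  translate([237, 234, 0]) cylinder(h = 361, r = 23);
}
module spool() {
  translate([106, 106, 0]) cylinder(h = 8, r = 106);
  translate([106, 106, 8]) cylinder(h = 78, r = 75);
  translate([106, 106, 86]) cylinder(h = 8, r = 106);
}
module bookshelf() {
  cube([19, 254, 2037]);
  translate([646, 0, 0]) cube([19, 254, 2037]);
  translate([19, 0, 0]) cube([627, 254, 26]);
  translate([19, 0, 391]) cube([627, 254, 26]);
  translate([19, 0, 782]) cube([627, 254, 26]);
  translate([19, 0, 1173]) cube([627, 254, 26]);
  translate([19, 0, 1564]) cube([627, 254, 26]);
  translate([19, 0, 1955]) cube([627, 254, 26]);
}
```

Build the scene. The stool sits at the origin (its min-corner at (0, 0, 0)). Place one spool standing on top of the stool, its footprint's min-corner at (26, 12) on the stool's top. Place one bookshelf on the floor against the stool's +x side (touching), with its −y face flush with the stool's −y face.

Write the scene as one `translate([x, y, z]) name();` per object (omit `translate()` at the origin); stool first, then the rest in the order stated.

stool();
translate([26, 12, 399]) spool();
translate([260, 0, 0]) bookshelf();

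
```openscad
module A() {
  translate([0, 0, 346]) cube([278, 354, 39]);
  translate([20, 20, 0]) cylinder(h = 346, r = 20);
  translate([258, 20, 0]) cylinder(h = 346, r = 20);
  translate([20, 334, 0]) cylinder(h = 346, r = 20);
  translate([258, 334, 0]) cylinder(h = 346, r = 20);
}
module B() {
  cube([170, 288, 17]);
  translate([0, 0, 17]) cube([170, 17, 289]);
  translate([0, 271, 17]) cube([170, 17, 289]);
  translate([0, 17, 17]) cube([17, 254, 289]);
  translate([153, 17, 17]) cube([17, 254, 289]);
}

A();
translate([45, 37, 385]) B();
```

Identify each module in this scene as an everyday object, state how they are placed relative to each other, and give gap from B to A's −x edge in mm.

The open box's min-x is at 45; the stool's min-x is 0; gap = 45 mm.

A is a stool. B is an open box. The open box is on top of the stool. The gap from the open box to the stool's −x edge is 45 mm.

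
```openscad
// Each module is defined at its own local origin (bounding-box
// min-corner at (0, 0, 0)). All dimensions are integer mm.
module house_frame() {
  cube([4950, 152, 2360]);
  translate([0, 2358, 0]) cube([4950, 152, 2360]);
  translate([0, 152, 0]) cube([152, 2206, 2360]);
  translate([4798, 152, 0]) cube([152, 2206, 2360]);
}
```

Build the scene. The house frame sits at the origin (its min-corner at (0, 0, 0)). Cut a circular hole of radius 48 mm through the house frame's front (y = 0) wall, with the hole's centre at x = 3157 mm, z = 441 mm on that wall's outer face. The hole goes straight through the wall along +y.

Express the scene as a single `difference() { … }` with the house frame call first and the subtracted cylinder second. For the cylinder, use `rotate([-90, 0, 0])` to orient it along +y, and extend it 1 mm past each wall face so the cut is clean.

difference() {
  house_frame();
  translate([3157, -1, 441]) rotate([-90, 0, 0]) cylinder(h = 154, r = 48);
}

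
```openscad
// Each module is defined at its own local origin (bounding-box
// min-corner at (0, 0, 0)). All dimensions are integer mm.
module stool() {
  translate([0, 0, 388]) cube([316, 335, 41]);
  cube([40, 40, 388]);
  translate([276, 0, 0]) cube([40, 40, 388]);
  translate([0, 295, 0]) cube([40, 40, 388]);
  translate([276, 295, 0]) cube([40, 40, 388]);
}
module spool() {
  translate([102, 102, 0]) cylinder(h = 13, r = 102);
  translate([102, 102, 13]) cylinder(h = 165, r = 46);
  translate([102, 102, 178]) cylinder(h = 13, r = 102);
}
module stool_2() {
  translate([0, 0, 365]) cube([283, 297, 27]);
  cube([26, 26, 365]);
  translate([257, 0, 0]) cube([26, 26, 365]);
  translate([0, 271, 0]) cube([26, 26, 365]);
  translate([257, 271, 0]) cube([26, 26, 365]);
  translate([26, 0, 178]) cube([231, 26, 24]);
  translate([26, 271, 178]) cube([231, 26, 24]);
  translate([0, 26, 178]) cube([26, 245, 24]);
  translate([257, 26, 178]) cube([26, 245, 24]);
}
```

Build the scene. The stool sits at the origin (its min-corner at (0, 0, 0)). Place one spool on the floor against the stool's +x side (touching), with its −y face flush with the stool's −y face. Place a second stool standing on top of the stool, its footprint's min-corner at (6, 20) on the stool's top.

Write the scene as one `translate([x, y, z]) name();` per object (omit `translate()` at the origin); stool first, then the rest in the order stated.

stool();
translate([316, 0, 0]) spool();
translate([6, 20, 429]) stool_2();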